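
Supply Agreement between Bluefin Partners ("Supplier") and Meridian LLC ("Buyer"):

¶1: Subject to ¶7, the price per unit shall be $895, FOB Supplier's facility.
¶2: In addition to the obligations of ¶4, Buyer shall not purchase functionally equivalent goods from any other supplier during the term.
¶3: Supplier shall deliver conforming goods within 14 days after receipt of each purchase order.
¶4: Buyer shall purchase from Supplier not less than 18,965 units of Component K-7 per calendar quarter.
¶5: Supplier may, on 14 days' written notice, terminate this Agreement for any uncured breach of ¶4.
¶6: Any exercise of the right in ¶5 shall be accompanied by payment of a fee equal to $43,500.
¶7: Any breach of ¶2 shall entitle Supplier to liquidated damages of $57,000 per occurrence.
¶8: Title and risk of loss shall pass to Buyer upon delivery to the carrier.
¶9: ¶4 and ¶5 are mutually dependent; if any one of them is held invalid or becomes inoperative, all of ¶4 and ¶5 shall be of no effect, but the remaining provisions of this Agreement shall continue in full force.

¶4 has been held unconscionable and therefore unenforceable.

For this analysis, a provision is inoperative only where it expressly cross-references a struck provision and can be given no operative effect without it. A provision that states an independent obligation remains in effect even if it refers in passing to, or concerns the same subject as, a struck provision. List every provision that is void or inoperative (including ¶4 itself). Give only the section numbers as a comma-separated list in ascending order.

4, 5, 6

¶4 is struck. ¶5 operates only by reference to ¶4, so it falls with ¶4. ¶6 operates only by reference to ¶5, so it falls with ¶5. ¶2 mentions ¶4 but its own obligation stands independently of ¶4, so ¶2 is not affected. ¶9 declares ¶4 and ¶5 mutually dependent; since one of them has fallen, all of them are of no effect. The remainder continues in force under ¶9. The provisions still in force are ¶1, ¶2, ¶3, ¶7, ¶8, and ¶9.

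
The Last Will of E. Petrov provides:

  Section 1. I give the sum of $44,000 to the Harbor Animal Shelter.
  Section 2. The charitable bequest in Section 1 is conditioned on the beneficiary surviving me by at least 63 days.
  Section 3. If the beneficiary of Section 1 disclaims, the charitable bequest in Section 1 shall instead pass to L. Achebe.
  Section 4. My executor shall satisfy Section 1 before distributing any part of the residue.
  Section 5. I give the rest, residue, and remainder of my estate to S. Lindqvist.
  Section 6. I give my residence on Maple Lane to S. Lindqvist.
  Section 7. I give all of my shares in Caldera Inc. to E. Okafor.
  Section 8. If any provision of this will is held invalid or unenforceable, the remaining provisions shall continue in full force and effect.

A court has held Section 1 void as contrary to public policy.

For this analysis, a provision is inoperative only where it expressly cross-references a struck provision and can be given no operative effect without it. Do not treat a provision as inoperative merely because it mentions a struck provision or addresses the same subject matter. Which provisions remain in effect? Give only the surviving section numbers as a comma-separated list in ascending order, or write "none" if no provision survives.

Section 1 is struck. Section 2 operates only by reference to Section 1, so it falls with Section 1. Section 3 operates only by reference to Section 1, so it falls with Section 1. Section 4 has no operative effect of its own apart from Section 1 and is therefore inoperative. Section 8 is a severability clause and preserves every provision that can still be given independent effect. Section 5, Section 6, Section 7, and Section 8 remain in effect.

5, 6, 7, 8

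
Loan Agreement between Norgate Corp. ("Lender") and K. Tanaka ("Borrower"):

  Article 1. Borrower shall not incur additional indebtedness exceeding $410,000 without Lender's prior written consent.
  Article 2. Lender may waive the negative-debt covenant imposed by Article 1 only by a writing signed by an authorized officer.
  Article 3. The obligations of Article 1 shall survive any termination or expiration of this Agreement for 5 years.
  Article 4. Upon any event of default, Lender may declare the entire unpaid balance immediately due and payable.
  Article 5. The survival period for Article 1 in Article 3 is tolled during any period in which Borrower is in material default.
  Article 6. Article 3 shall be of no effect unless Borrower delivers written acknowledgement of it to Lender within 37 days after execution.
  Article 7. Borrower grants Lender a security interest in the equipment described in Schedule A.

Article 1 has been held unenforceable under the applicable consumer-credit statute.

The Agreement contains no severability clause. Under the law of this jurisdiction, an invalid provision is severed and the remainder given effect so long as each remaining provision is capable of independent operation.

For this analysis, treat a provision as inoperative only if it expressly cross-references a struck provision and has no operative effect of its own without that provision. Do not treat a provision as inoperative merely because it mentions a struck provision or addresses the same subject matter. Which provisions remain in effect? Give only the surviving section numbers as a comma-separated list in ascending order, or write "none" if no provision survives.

4, 7

Article 1 is struck. Article 2 merely fixes the waiver condition for Article 1; with Article 1 gone it has nothing to operate on and falls away. Article 3 operates only by reference to Article 1, so it falls with Article 1. Article 5 has no operative effect of its own apart from Article 3 and is therefore inoperative. Article 6 operates only by reference to Article 3, so it falls with Article 3. Under the stated default rule, only provisions that cannot operate independently fall away; the rest are enforced. That leaves Article 4 and Article 7 in effect.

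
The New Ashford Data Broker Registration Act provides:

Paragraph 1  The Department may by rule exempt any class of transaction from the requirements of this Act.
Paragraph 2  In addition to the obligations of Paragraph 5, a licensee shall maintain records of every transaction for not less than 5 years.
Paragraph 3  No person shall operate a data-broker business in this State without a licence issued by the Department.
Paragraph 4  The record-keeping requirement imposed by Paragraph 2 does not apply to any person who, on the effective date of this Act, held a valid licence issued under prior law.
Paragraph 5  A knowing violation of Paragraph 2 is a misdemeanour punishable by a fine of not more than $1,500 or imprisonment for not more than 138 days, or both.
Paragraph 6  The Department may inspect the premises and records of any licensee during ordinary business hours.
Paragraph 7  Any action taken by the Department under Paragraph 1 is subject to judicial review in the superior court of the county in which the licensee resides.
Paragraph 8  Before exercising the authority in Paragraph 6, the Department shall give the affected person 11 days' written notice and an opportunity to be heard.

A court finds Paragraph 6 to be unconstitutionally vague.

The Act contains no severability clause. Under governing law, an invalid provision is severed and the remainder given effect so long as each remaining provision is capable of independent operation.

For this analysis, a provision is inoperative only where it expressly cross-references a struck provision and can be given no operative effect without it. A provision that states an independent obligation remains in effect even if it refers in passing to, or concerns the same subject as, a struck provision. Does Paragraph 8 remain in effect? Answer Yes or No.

Paragraph 6 is struck. Paragraph 8 operates only by reference to Paragraph 6, so it falls with Paragraph 6. Under the stated default rule, only provisions that cannot operate independently fall away; the rest are enforced. Paragraph 1, Paragraph 2, Paragraph 3, Paragraph 4, Paragraph 5, and Paragraph 7 remain in effect. Paragraph 8 is among the inoperative provisions, so the answer is no.

No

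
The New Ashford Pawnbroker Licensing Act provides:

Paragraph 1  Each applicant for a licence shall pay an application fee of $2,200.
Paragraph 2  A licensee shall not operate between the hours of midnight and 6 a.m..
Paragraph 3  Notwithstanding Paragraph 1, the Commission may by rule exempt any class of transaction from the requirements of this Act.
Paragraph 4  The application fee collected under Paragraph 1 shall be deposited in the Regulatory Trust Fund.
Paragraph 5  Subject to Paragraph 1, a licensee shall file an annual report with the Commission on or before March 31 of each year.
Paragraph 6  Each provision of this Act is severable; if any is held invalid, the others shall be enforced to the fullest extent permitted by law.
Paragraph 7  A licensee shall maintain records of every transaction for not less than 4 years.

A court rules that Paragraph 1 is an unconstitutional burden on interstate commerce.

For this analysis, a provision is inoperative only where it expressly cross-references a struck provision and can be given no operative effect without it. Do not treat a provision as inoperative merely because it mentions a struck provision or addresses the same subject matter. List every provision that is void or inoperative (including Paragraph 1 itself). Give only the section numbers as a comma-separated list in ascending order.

1, 4

Paragraph 1 is struck. Paragraph 4 operates only by reference to Paragraph 1, so it falls with Paragraph 1. Although Paragraph 3 refers to Paragraph 1, its operative terms do not depend on Paragraph 1, so it remains in effect. Paragraph 5 mentions Paragraph 1 but its own obligation stands independently of Paragraph 1, so Paragraph 5 is not affected. Paragraph 6 is a severability clause and preserves every provision that can still be given independent effect. Paragraph 2, Paragraph 3, Paragraph 5, Paragraph 6, and Paragraph 7 remain in effect.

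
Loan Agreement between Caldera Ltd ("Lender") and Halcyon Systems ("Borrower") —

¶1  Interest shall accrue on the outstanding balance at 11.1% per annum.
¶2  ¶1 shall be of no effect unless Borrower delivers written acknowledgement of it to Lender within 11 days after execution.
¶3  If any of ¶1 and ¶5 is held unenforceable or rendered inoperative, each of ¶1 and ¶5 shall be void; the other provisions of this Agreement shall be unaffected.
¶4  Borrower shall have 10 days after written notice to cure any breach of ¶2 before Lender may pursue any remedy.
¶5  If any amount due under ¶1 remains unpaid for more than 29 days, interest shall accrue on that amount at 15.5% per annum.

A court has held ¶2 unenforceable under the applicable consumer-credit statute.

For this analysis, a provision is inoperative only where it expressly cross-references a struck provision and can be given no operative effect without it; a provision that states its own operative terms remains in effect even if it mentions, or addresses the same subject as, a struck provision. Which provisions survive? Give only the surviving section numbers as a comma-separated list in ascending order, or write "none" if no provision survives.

¶2 is struck. ¶4 operates only by reference to ¶2, so it falls with ¶2. ¶3 ties ¶1 and ¶5 together, but none of those is affected here; the remaining provisions continue in force under ¶3. That leaves ¶1, ¶3, and ¶5 in effect.

1, 3, 5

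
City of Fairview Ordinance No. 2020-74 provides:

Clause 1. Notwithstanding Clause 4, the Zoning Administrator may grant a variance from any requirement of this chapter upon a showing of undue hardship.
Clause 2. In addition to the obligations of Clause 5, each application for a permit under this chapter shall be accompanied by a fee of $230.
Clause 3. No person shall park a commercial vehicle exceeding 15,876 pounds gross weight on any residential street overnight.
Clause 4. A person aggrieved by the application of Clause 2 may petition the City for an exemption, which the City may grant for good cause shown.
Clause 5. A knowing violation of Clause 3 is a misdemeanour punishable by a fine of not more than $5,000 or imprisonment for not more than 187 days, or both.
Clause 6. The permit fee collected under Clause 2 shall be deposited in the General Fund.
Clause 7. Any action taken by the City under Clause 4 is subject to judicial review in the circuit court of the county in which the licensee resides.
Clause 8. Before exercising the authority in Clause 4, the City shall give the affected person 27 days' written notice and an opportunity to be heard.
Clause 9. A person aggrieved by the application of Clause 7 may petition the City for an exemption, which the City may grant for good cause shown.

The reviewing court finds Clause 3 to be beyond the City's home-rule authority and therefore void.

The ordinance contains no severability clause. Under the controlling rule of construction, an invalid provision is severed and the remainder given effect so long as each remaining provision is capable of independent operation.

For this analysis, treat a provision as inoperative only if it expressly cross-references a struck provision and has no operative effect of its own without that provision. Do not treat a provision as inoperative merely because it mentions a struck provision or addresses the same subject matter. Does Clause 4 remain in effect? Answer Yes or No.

Clause 3 is struck. The only function of Clause 5 is the criminal penalty for violating Clause 3, so it cannot stand once Clause 3 is removed. Although Clause 2 refers to Clause 5, its operative terms do not depend on Clause 5, so it remains in effect. Under the stated default rule, only provisions that cannot operate independently fall away; the rest are enforced. Clause 1, Clause 2, Clause 4, Clause 6, Clause 7, Clause 8, and Clause 9 remain in effect. Clause 4 is among the surviving provisions, so the answer is yes.

Yes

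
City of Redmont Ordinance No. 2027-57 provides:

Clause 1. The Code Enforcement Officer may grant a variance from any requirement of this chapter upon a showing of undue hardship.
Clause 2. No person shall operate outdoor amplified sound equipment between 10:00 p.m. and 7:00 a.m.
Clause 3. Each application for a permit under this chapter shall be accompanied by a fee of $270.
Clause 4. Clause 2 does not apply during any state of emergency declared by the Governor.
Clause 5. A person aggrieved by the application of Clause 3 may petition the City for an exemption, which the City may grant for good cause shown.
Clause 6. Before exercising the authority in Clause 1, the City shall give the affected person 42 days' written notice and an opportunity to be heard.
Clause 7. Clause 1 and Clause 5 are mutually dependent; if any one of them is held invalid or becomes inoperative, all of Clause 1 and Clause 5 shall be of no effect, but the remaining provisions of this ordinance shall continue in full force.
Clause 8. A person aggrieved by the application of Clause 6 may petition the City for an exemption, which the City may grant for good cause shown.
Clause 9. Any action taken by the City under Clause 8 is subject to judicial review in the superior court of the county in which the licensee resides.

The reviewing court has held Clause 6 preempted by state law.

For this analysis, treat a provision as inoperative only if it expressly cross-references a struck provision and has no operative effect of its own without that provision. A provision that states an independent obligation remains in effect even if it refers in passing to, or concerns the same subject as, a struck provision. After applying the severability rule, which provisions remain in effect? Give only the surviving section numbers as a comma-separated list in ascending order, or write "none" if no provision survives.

1, 2, 3, 4, 5, 7

Clause 6 is struck. Clause 8 operates only by reference to Clause 6, so it falls with Clause 6. The only function of Clause 9 is the judicial-review right for Clause 8, so it cannot stand once Clause 8 is removed. Clause 7 ties Clause 1 and Clause 5 together, but none of those is affected here; the remaining provisions continue in force under Clause 7. The provisions still in force are Clause 1, Clause 2, Clause 3, Clause 4, Clause 5, and Clause 7.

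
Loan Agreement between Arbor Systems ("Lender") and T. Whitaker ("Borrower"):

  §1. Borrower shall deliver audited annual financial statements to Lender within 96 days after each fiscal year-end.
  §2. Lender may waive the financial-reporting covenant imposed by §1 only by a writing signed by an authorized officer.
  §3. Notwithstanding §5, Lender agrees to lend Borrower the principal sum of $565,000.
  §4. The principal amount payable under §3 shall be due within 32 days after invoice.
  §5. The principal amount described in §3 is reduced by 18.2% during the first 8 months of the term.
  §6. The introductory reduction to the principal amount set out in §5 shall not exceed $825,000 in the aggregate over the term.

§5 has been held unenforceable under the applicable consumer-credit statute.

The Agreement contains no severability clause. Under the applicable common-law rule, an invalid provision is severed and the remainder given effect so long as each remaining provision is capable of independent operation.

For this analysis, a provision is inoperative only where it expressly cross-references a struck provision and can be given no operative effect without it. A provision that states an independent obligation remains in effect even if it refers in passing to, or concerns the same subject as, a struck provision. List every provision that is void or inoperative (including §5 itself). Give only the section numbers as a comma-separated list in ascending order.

§5 is struck. §6 has no operative effect of its own apart from §5 and is therefore inoperative. §3 mentions §5 but its own obligation stands independently of §5, so §3 is not affected. Under the stated default rule, only provisions that cannot operate independently fall away; the rest are enforced. The provisions still in force are §1, §2, §3, and §4.

5, 6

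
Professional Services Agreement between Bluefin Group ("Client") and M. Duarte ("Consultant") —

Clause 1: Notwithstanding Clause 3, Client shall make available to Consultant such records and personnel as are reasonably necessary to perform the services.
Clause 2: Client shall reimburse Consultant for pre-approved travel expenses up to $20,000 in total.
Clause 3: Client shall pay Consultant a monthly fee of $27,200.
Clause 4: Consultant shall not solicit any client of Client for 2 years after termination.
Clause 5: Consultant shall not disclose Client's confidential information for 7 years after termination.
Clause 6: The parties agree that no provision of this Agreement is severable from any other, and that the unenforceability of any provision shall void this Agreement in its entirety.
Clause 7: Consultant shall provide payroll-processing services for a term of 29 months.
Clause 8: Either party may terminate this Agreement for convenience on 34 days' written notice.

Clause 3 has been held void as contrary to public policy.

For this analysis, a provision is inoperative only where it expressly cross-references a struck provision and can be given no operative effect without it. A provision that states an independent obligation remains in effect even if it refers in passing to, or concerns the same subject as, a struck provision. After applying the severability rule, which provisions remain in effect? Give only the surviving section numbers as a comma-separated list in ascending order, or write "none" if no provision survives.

none

Clause 3 is struck. Nothing else in the Agreement is defined by reference to Clause 3. Clause 6 provides that the Agreement is not severable, so the invalidity of any one provision voids the entire Agreement. No provision of the Agreement survives.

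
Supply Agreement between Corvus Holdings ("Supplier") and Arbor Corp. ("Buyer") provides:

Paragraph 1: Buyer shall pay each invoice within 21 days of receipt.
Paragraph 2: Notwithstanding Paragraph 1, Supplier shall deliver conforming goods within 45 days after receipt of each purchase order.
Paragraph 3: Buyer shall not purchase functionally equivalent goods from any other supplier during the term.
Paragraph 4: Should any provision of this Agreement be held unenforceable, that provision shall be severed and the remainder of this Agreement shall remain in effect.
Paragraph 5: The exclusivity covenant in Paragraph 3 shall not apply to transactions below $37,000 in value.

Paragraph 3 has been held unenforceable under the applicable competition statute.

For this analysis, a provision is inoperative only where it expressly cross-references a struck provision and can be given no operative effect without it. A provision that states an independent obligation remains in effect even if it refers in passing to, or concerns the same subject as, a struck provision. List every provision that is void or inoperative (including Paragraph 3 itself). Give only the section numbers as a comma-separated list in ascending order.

3, 5

Paragraph 3 is struck. Paragraph 5 does nothing except set the carve-out from the exclusivity covenant by reference to Paragraph 3; with Paragraph 3 gone it has no independent effect and is inoperative. Under the severability clause in Paragraph 4, the remaining provisions continue in force. That leaves Paragraph 1, Paragraph 2, and Paragraph 4 in effect.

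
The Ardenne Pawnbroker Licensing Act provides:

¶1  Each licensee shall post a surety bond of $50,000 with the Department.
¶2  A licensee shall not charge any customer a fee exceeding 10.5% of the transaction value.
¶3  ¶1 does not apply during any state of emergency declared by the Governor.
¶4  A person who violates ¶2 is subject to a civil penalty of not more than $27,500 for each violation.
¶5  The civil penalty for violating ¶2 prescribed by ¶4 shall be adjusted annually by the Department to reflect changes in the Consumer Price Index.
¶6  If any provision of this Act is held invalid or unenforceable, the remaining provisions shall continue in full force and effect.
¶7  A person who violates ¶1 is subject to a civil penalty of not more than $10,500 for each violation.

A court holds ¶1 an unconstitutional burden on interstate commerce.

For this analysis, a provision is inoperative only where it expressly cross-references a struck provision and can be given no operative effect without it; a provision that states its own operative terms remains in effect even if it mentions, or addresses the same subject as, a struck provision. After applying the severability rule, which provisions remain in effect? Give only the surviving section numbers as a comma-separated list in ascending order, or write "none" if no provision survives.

2, 4, 5, 6

¶1 is struck. ¶3 operates only by reference to ¶1, so it falls with ¶1. ¶7 has no operative effect of its own apart from ¶1 and is therefore inoperative. Under the severability clause in ¶6, the remaining provisions continue in force. That leaves ¶2, ¶4, ¶5, and ¶6 in effect.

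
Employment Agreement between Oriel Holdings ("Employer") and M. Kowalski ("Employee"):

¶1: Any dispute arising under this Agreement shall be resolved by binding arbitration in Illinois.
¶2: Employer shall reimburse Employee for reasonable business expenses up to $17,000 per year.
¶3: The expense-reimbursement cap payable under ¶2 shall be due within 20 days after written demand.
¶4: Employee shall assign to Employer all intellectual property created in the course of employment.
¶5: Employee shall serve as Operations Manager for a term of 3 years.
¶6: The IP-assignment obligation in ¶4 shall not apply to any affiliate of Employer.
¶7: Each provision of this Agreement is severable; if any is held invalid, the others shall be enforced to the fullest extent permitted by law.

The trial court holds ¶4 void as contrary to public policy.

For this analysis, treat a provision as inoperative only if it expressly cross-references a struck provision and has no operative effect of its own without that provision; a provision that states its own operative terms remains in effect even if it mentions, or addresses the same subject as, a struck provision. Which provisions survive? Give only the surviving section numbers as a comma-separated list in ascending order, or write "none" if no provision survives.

1, 2, 3, 5, 7

¶4 is struck. The whole of ¶6 is the carve-out from the IP-assignment obligation, defined by reference to ¶4, so ¶6 cannot stand once ¶4 is removed. ¶7 is a severability clause and preserves every provision that can still be given independent effect. That leaves ¶1, ¶2, ¶3, ¶5, and ¶7 in effect.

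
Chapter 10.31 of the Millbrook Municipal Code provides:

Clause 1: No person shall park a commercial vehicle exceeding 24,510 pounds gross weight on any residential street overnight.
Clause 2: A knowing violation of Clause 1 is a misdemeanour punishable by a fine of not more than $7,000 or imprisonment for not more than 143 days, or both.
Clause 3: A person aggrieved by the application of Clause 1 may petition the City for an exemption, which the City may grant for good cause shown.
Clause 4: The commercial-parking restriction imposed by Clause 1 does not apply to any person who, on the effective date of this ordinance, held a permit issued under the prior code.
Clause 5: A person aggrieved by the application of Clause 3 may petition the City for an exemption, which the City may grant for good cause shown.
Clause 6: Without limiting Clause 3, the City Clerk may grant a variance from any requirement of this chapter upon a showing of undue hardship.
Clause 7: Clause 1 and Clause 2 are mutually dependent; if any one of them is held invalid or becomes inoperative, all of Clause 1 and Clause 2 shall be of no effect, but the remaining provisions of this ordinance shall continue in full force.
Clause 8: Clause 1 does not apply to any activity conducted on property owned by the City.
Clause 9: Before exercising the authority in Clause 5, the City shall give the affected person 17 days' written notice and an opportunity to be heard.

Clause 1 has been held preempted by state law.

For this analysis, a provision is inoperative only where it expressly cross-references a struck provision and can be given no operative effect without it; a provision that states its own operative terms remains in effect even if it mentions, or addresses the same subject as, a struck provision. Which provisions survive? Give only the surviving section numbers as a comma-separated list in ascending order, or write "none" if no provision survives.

Clause 1 is struck. Clause 2 has no operative effect of its own apart from Clause 1 and is therefore inoperative. Clause 3 merely fixes the exemption procedure for Clause 1; with Clause 1 gone it has nothing to operate on and falls away. Clause 4 operates only by reference to Clause 1, so it falls with Clause 1. Clause 8 has no operative effect of its own apart from Clause 1 and is therefore inoperative. The only function of Clause 5 is the exemption procedure for Clause 3, so it cannot stand once Clause 3 is removed. Clause 9 has no operative effect of its own apart from Clause 5 and is therefore inoperative. Although Clause 6 refers to Clause 3, its operative terms do not depend on Clause 3, so it remains in effect. Clause 7 declares Clause 1 and Clause 2 mutually dependent; since one of them has fallen, all of them are of no effect. The remainder continues in force under Clause 7. Clause 6 and Clause 7 remain in effect.

6, 7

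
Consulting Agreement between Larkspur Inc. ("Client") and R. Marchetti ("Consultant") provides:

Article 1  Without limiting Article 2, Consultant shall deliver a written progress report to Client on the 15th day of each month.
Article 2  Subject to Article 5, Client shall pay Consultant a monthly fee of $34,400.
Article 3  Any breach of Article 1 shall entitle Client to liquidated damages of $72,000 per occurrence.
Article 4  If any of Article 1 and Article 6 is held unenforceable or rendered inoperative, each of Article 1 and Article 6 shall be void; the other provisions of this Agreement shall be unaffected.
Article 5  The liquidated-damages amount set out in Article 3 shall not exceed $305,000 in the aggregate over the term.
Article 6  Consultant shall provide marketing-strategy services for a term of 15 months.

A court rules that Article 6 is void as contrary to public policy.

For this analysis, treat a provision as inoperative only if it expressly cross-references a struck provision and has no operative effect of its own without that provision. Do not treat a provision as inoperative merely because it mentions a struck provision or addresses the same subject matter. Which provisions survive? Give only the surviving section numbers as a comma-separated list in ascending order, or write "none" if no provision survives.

2, 4

Article 6 is struck. Article 2 mentions Article 5 but its own obligation stands independently of Article 5, so Article 2 is not affected. Nothing else in the Agreement is defined by reference to Article 6. Article 4 declares Article 1 and Article 6 mutually dependent; since one of them has fallen, all of them are of no effect. That brings down Article 1 as well. Article 3 and Article 5 in turn depend solely on a provision now struck and likewise fall. The remainder continues in force under Article 4. The provisions still in force are Article 2 and Article 4.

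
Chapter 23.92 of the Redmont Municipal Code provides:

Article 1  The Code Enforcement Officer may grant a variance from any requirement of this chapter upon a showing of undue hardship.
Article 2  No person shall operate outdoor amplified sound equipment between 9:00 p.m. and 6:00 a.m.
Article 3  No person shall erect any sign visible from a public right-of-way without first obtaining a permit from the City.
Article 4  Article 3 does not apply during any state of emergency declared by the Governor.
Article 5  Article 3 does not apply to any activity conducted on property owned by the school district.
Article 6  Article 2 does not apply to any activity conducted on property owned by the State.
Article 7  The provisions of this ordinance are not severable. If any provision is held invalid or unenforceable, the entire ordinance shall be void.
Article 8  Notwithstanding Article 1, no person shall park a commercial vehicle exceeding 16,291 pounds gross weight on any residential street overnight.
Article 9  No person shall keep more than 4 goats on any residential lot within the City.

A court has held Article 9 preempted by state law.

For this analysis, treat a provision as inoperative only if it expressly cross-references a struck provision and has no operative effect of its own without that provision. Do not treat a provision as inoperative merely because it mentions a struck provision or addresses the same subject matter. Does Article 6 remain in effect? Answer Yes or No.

No

Article 9 is struck. Nothing else in the ordinance is defined by reference to Article 9. Article 7 provides that the ordinance is not severable, so the invalidity of any one provision voids the entire ordinance. No provision of the ordinance survives. Article 6 is among the inoperative provisions, so the answer is no.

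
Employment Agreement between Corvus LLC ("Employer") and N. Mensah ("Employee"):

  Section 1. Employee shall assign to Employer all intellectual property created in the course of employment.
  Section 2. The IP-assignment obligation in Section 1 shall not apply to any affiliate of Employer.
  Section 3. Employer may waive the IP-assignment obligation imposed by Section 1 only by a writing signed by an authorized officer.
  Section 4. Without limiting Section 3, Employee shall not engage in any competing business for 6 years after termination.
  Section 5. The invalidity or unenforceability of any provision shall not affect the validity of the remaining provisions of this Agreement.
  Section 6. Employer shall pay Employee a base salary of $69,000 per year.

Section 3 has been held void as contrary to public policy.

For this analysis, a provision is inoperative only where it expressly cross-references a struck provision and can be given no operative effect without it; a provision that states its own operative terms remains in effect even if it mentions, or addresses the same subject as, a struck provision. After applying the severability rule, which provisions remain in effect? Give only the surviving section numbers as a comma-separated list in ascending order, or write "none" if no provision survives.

1, 2, 4, 5, 6

Section 3 is struck. Although Section 4 refers to Section 3, its operative terms do not depend on Section 3, so it remains in effect. Nothing else in the Agreement is defined by reference to Section 3. Under the severability clause in Section 5, the remaining provisions continue in force. The provisions still in force are Section 1, Section 2, Section 4, Section 5, and Section 6.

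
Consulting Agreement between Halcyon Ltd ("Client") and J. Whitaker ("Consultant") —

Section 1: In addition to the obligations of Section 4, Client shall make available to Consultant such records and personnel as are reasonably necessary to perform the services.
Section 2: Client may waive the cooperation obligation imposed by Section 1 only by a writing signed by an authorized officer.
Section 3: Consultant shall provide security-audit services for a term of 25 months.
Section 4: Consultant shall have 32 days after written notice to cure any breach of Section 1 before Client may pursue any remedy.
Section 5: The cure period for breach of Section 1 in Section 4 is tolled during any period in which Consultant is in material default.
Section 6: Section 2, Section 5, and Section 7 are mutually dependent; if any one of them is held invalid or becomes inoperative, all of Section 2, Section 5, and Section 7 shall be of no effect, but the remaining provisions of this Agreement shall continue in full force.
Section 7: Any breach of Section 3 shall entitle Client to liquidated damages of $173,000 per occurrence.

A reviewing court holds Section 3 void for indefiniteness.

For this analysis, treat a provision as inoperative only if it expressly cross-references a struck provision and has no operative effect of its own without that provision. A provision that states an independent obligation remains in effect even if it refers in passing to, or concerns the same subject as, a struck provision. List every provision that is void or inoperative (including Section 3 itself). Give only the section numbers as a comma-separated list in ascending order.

Section 3 is struck. Section 7 operates only by reference to Section 3, so it falls with Section 3. Section 6 declares Section 2, Section 5, and Section 7 mutually dependent; since one of them has fallen, all of them are of no effect. That brings down Section 2 and Section 5 as well. The remainder continues in force under Section 6. That leaves Section 1, Section 4, and Section 6 in effect.

2, 3, 5, 7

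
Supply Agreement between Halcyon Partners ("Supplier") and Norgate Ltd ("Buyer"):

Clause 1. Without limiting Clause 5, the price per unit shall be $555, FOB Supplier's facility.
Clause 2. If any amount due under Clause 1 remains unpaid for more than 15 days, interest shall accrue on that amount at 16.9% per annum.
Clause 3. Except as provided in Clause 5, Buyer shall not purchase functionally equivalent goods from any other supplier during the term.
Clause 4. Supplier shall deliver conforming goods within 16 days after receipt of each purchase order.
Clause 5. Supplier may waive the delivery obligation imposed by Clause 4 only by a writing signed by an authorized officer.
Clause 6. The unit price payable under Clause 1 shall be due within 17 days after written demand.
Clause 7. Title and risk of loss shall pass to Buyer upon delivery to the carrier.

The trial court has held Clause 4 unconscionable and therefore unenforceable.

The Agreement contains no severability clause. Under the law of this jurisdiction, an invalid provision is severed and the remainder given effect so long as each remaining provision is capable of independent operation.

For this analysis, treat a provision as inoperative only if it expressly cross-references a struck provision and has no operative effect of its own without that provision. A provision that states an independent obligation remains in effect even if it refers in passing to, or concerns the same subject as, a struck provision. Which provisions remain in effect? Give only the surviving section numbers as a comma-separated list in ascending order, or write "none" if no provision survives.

1, 2, 3, 6, 7

Clause 4 is struck. Clause 5 operates only by reference to Clause 4, so it falls with Clause 4. Although Clause 3 refers to Clause 5, its operative terms do not depend on Clause 5, so it remains in effect. Clause 1 mentions Clause 5 but its own obligation stands independently of Clause 5, so Clause 1 is not affected. With no severability clause, the stated default rule severs what cannot stand and enforces each remaining provision that can operate on its own. Clause 1, Clause 2, Clause 3, Clause 6, and Clause 7 remain in effect.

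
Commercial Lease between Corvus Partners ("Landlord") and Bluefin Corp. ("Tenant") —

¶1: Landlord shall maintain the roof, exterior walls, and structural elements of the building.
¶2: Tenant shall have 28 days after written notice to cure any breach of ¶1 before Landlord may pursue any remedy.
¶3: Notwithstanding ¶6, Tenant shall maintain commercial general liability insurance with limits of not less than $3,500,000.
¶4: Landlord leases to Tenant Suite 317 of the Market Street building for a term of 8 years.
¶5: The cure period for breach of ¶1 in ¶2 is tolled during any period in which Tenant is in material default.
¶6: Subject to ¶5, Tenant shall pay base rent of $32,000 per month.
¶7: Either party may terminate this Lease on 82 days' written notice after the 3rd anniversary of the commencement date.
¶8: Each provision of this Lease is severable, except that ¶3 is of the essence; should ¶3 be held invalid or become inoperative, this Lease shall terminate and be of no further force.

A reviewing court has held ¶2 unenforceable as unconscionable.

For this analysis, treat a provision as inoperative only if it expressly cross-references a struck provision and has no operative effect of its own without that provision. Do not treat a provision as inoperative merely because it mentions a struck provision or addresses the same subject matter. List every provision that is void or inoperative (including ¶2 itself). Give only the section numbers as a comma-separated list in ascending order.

2, 5

¶2 is struck. ¶5 has no operative effect of its own apart from ¶2 and is therefore inoperative. ¶6 mentions ¶5 but its own obligation stands independently of ¶5, so ¶6 is not affected. ¶8 makes ¶3 an essential term, but ¶3 is unaffected, so the severability proviso in ¶8 preserves the remaining provisions. The provisions still in force are ¶1, ¶3, ¶4, ¶6, ¶7, and ¶8.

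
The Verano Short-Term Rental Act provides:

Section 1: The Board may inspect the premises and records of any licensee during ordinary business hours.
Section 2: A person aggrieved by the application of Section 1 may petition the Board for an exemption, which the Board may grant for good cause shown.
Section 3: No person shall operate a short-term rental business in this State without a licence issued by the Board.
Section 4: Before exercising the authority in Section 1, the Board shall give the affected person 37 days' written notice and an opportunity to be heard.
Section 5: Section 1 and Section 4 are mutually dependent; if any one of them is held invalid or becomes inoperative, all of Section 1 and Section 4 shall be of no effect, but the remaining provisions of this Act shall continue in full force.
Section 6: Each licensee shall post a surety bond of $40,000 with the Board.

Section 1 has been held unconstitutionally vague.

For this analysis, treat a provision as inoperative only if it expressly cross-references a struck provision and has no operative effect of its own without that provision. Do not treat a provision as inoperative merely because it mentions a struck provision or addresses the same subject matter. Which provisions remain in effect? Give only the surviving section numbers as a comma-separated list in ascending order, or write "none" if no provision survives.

Section 1 is struck. Section 2 operates only by reference to Section 1, so it falls with Section 1. The only function of Section 4 is the notice-and-hearing requirement for Section 1, so it cannot stand once Section 1 is removed. Section 5 declares Section 1 and Section 4 mutually dependent; since one of them has fallen, all of them are of no effect. The remainder continues in force under Section 5. The provisions still in force are Section 3, Section 5, and Section 6.

3, 5, 6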